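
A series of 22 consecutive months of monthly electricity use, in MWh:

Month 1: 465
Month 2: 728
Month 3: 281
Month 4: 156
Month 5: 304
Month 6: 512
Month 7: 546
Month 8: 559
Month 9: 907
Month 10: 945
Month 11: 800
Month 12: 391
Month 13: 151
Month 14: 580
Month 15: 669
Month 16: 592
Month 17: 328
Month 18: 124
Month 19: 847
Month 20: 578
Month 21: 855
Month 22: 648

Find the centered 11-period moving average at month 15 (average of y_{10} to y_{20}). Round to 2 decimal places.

Sum of periods 10–20: 945 + 800 + 391 + 151 + 580 + 669 + 592 + 328 + 124 + 847 + 578 = 6005
Divide by 11: 6005 / 11 = 545.91

545.91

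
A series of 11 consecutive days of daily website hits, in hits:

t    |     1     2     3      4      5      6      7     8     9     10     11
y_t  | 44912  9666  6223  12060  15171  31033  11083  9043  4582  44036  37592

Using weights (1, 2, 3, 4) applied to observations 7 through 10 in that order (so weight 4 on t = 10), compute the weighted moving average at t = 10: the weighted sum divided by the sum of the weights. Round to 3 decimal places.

Weighted sum: 1·11083 + 2·9043 + 3·4582 + 4·44036 = 11083 + 18086 + 13746 + 176144 = 219059
Weight total: 1 + 2 + 3 + 4 = 10
WMA = 219059 / 10 = 21905.900

21905.900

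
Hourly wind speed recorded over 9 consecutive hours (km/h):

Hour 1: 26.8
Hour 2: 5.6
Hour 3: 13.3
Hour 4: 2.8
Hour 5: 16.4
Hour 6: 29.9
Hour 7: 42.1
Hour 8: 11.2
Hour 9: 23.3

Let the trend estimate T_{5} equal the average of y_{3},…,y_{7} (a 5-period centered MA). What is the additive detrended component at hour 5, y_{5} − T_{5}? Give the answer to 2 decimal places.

-4.50

Trend T_5 = (13.3 + 2.8 + 16.4 + 29.9 + 42.1) / 5 = 104.5/5 = 20.9000
Detrended value: 16.4 − 20.9000 = -4.50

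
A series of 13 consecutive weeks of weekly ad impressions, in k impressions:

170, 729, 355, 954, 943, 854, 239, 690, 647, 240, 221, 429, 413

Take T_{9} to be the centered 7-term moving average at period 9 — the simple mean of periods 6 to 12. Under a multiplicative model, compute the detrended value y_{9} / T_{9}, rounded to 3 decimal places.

Trend T_9 = (854 + 239 + 690 + 647 + 240 + 221 + 429) / 7 = 3320/7 = 474.28571
Ratio to trend: 647 / 474.28571 = 1.364

1.364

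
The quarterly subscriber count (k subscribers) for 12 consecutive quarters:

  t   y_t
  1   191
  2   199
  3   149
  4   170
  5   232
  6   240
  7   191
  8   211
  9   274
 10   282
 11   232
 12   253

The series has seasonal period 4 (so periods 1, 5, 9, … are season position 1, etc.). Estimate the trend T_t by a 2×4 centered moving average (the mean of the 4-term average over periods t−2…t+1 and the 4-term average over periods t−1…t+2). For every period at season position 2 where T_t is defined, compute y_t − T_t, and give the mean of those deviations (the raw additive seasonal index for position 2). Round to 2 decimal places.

26.81

Season position 2 occurs at t = 6, 10 (where T_t is defined).
t=6: T_6 = 213.3750; y_6 − T_6 = 240 − 213.3750 = 26.6250
t=10: T_10 = 255.0000; y_10 − T_10 = 282 − 255.0000 = 27.0000
Mean deviation: (26.6250 + 27.0000) / 2 = 26.81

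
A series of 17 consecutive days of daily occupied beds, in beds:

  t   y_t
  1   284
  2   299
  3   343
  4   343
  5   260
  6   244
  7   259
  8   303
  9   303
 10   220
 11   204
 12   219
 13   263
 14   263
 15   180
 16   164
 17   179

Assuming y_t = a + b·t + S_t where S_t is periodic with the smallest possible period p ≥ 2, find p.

5

First differences y_{t+1} − y_t: 15, 44, 0, -83, -16, 15, 44, 0, -83, -16, 15, 44, …
The difference pattern repeats every 5 terms and not for any smaller step, so p = 5.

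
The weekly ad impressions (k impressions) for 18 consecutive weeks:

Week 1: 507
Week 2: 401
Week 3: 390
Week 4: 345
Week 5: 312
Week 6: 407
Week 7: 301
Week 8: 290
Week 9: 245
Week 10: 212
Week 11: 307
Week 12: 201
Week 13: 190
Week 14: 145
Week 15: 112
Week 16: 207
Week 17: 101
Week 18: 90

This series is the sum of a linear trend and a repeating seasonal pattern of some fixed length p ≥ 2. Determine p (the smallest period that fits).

5

First differences y_{t+1} − y_t: -106, -11, -45, -33, 95, -106, -11, -45, -33, 95, -106, -11, …
The difference pattern repeats every 5 terms and not for any smaller step, so p = 5.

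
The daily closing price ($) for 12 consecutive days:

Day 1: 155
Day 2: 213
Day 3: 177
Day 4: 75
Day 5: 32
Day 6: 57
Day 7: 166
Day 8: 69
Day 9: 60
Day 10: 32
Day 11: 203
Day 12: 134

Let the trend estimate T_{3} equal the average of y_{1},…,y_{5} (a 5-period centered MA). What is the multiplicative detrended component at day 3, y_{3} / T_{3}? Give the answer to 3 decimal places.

1.357

Trend T_3 = (155 + 213 + 177 + 75 + 32) / 5 = 652/5 = 130.40000
Ratio to trend: 177 / 130.40000 = 1.357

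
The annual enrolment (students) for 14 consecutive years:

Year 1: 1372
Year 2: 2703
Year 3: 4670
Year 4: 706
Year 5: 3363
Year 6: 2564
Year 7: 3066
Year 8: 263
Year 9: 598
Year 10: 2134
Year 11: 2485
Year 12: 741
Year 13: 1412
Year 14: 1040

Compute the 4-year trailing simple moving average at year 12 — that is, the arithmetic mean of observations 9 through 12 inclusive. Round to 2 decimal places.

Sum of periods 9–12: 598 + 2134 + 2485 + 741 = 5958
Divide by 4: 5958 / 4 = 1489.50

1489.50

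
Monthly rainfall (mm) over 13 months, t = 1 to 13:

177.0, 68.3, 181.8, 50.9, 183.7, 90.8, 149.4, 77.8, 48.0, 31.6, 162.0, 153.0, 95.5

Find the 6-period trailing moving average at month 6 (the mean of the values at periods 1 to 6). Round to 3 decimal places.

Sum of periods 1–6: 177.0 + 68.3 + 181.8 + 50.9 + 183.7 + 90.8 = 752.5
Divide by 6: 752.5 / 6 = 125.417

125.417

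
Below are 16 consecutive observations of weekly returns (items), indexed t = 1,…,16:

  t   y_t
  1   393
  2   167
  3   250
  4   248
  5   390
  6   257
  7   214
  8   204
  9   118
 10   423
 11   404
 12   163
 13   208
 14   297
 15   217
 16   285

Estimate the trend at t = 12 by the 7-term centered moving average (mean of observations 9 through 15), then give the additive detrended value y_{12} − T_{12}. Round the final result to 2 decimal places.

-98.43

Trend T_12 = (118 + 423 + 404 + 163 + 208 + 297 + 217) / 7 = 1830/7 = 261.4286
Detrended value: 163 − 261.4286 = -98.43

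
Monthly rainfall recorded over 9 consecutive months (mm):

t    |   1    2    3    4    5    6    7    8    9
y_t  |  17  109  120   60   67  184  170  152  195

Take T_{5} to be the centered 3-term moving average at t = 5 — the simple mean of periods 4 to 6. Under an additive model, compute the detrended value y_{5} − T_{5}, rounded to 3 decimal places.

-36.667

Trend T_5 = (60 + 67 + 184) / 3 = 311/3 = 103.66667
Detrended value: 67 − 103.66667 = -36.667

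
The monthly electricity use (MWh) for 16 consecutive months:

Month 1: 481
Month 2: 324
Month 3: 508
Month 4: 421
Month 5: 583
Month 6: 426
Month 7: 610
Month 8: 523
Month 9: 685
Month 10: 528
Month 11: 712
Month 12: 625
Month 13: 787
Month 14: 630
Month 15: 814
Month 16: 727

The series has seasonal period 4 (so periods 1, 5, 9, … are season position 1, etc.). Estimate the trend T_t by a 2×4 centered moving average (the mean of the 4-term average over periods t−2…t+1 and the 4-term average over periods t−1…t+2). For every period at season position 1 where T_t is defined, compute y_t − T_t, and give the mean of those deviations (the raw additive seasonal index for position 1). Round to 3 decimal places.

85.750

Season position 1 occurs at t = 5, 9, 13 (where T_t is defined).
t=5: T_5 = 497.25000; y_5 − T_5 = 583 − 497.25000 = 85.75000
t=9: T_9 = 599.25000; y_9 − T_9 = 685 − 599.25000 = 85.75000
t=13: T_13 = 701.25000; y_13 − T_13 = 787 − 701.25000 = 85.75000
Mean deviation: (85.75000 + 85.75000 + 85.75000) / 3 = 85.750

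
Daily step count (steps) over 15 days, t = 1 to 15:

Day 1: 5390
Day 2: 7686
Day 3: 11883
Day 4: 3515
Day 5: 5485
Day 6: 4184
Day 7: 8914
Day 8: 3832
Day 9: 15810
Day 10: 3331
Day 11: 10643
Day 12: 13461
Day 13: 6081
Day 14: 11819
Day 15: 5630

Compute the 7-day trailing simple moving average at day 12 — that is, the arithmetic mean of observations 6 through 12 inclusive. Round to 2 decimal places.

Sum of periods 6–12: 4184 + 8914 + 3832 + 15810 + 3331 + 10643 + 13461 = 60175
Divide by 7: 60175 / 7 = 8596.43

8596.43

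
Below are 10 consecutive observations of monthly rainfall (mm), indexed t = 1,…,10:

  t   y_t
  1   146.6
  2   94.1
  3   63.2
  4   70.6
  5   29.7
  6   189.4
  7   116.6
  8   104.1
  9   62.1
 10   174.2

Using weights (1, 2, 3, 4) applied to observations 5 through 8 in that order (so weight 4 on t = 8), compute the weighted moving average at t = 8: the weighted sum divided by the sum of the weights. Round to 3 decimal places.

Weighted sum: 1·29.7 + 2·189.4 + 3·116.6 + 4·104.1 = 29.7 + 378.8 + 349.8 + 416.4 = 1174.7
Weight total: 1 + 2 + 3 + 4 = 10
WMA = 1174.7 / 10 = 117.470

117.470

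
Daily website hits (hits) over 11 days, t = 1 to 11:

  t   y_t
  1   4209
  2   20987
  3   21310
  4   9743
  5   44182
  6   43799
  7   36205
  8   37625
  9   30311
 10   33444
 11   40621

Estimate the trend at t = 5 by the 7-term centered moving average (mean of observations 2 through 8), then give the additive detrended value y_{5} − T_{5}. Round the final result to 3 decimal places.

13631.857

Trend T_5 = (20987 + 21310 + 9743 + 44182 + 43799 + 36205 + 37625) / 7 = 213851/7 = 30550.14286
Detrended value: 44182 − 30550.14286 = 13631.857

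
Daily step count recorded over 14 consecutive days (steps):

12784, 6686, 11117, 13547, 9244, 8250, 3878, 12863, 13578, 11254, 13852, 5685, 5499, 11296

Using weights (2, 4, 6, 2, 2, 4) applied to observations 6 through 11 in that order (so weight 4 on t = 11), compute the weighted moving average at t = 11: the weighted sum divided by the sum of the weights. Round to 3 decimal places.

10713.100

Weighted sum: 2·8250 + 4·3878 + 6·12863 + 2·13578 + 2·11254 + 4·13852 = 16500 + 15512 + 77178 + 27156 + 22508 + 55408 = 214262
Weight total: 2 + 4 + 6 + 2 + 2 + 4 = 20
WMA = 214262 / 20 = 10713.100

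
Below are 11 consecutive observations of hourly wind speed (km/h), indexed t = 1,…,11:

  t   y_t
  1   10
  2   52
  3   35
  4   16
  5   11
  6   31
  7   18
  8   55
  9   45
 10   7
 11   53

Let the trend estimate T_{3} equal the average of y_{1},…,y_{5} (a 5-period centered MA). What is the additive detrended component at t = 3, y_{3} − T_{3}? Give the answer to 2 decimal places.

Trend T_3 = (10 + 52 + 35 + 16 + 11) / 5 = 124/5 = 24.8000
Detrended value: 35 − 24.8000 = 10.20

10.20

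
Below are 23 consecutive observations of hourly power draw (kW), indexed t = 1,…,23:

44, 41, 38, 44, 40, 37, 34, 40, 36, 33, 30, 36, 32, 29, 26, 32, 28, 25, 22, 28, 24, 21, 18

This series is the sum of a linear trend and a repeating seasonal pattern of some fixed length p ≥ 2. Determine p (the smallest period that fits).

First differences y_{t+1} − y_t: -3, -3, 6, -4, -3, -3, 6, -4, -3, -3, …
The difference pattern repeats every 4 terms and not for any smaller step, so p = 4.

4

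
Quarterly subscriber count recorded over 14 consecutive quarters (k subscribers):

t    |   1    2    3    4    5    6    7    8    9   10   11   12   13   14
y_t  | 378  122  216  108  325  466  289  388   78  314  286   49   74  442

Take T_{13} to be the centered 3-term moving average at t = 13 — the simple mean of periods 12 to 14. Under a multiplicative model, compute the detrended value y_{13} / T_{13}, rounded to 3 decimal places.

Trend T_13 = (49 + 74 + 442) / 3 = 565/3 = 188.33333
Ratio to trend: 74 / 188.33333 = 0.393

0.393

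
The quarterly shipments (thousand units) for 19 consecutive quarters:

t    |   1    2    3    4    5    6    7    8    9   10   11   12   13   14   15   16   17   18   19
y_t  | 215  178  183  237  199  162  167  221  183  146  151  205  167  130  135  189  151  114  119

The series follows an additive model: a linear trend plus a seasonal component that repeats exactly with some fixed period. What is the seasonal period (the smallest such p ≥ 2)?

First differences y_{t+1} − y_t: -37, 5, 54, -38, -37, 5, 54, -38, -37, 5, …
The difference pattern repeats every 4 terms and not for any smaller step, so p = 4.

4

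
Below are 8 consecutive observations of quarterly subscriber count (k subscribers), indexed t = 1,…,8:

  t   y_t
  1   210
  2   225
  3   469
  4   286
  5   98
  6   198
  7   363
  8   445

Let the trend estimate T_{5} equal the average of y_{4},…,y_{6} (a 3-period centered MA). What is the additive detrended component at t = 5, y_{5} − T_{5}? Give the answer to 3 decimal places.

Trend T_5 = (286 + 98 + 198) / 3 = 582/3 = 194.00000
Detrended value: 98 − 194.00000 = -96.000

-96.000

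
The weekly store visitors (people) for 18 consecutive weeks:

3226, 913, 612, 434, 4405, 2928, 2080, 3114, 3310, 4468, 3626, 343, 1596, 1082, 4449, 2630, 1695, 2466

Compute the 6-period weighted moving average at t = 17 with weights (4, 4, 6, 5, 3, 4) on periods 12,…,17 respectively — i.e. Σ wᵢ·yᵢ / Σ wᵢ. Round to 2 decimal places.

1967.81

Weighted sum: 4·343 + 4·1596 + 6·1082 + 5·4449 + 3·2630 + 4·1695 = 1372 + 6384 + 6492 + 22245 + 7890 + 6780 = 51163
Weight total: 4 + 4 + 6 + 5 + 3 + 4 = 26
WMA = 51163 / 26 = 1967.81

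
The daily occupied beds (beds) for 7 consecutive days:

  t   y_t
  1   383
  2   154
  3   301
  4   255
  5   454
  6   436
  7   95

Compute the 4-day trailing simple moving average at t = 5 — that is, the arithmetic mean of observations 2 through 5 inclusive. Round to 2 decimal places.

Sum of periods 2–5: 154 + 301 + 255 + 454 = 1164
Divide by 4: 1164 / 4 = 291.00

291.00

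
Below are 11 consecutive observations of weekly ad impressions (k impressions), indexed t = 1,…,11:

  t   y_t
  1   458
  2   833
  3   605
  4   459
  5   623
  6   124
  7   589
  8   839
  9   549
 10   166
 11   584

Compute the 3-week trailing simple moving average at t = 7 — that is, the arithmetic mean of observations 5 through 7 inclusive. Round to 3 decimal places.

Sum of periods 5–7: 623 + 124 + 589 = 1336
Divide by 3: 1336 / 3 = 445.333

445.333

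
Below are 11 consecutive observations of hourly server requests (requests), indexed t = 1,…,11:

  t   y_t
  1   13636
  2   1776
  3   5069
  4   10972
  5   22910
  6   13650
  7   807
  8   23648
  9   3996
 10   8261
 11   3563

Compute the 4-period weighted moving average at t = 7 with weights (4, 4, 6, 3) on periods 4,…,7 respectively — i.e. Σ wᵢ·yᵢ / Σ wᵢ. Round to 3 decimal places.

12932.294

Weighted sum: 4·10972 + 4·22910 + 6·13650 + 3·807 = 43888 + 91640 + 81900 + 2421 = 219849
Weight total: 4 + 4 + 6 + 3 = 17
WMA = 219849 / 17 = 12932.294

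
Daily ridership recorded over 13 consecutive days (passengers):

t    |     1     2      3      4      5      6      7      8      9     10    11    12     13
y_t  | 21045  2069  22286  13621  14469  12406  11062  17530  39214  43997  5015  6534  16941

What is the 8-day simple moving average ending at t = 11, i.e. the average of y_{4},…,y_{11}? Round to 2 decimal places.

19664.25

Sum of periods 4–11: 13621 + 14469 + 12406 + 11062 + 17530 + 39214 + 43997 + 5015 = 157314
Divide by 8: 157314 / 8 = 19664.25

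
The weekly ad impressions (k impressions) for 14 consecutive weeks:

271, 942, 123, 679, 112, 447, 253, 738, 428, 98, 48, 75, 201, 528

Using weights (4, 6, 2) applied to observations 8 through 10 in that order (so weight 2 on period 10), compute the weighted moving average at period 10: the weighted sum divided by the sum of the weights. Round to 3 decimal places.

476.333

Weighted sum: 4·738 + 6·428 + 2·98 = 2952 + 2568 + 196 = 5716
Weight total: 4 + 6 + 2 = 12
WMA = 5716 / 12 = 476.333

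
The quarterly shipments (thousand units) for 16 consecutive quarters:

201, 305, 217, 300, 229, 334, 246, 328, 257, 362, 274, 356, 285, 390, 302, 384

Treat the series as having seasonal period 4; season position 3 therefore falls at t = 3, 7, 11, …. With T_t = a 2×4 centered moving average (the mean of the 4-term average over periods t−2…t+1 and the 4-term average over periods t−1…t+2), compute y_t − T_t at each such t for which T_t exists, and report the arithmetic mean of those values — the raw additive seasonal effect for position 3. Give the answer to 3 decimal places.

-41.917

Season position 3 occurs at t = 3, 7, 11 (where T_t is defined).
t=3: T_3 = 259.25000; y_3 − T_3 = 217 − 259.25000 = -42.25000
t=7: T_7 = 287.75000; y_7 − T_7 = 246 − 287.75000 = -41.75000
t=11: T_11 = 315.75000; y_11 − T_11 = 274 − 315.75000 = -41.75000
Mean deviation: (-42.25000 + -41.75000 + -41.75000) / 3 = -41.917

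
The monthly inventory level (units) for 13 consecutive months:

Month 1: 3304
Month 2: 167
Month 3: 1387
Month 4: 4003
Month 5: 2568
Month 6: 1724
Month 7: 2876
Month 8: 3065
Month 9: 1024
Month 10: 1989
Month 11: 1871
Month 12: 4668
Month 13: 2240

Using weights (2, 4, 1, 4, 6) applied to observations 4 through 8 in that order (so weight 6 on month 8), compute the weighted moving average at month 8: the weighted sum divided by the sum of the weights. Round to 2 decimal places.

2935.06

Weighted sum: 2·4003 + 4·2568 + 1·1724 + 4·2876 + 6·3065 = 8006 + 10272 + 1724 + 11504 + 18390 = 49896
Weight total: 2 + 4 + 1 + 4 + 6 = 17
WMA = 49896 / 17 = 2935.06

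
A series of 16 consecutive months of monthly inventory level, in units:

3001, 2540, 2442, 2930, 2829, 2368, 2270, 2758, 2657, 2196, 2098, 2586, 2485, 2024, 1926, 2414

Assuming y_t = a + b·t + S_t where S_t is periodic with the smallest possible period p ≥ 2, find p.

First differences y_{t+1} − y_t: -461, -98, 488, -101, -461, -98, 488, -101, -461, -98, …
The difference pattern repeats every 4 terms and not for any smaller step, so p = 4.

4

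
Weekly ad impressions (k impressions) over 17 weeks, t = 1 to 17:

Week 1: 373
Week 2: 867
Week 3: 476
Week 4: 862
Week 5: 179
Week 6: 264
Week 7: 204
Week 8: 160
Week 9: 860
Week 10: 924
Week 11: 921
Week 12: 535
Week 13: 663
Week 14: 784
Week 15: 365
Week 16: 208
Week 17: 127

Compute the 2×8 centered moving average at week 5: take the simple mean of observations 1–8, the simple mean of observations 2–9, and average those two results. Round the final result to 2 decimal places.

453.56

Sum over 1–8: 373 + 867 + 476 + 862 + 179 + 264 + 204 + 160 = 3385
Sum over 2–9: 867 + 476 + 862 + 179 + 264 + 204 + 160 + 860 = 3872
CMA at t=5 = (3385 + 3872) / (2·8) = 7257 / 16 = 453.56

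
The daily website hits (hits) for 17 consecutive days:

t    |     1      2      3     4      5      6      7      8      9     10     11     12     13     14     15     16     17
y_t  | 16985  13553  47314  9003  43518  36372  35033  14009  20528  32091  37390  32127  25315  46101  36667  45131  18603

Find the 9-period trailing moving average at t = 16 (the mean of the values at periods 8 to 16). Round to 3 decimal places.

Sum of periods 8–16: 14009 + 20528 + 32091 + 37390 + 32127 + 25315 + 46101 + 36667 + 45131 = 289359
Divide by 9: 289359 / 9 = 32151.000

32151.000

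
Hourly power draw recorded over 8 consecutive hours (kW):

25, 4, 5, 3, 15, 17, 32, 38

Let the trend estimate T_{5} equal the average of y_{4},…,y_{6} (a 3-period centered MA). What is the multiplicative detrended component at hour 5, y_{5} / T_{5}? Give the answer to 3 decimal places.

1.286

Trend T_5 = (3 + 15 + 17) / 3 = 35/3 = 11.66667
Ratio to trend: 15 / 11.66667 = 1.286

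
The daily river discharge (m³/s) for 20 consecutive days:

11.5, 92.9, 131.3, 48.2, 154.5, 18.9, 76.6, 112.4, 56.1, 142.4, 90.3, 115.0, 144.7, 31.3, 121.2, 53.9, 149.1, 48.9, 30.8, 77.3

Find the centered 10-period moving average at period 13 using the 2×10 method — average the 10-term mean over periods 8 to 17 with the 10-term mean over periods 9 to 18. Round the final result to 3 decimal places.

Sum over 8–17: 112.4 + 56.1 + 142.4 + 90.3 + 115.0 + 144.7 + 31.3 + 121.2 + 53.9 + 149.1 = 1016.4
Sum over 9–18: 56.1 + 142.4 + 90.3 + 115.0 + 144.7 + 31.3 + 121.2 + 53.9 + 149.1 + 48.9 = 952.9
CMA at t=13 = (1016.4 + 952.9) / (2·10) = 1969.3 / 20 = 98.465

98.465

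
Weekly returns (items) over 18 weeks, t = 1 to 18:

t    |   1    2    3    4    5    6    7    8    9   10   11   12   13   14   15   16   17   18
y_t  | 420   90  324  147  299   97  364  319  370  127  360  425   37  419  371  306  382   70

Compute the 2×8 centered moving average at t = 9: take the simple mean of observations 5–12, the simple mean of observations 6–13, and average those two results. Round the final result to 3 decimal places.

Sum over 5–12: 299 + 97 + 364 + 319 + 370 + 127 + 360 + 425 = 2361
Sum over 6–13: 97 + 364 + 319 + 370 + 127 + 360 + 425 + 37 = 2099
CMA at t=9 = (2361 + 2099) / (2·8) = 4460 / 16 = 278.750

278.750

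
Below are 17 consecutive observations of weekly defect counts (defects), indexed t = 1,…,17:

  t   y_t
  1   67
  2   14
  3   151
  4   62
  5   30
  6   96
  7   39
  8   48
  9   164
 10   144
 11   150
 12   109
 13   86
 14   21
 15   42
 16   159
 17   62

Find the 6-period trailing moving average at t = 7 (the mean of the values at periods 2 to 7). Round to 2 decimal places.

65.33

Sum of periods 2–7: 14 + 151 + 62 + 30 + 96 + 39 = 392
Divide by 6: 392 / 6 = 65.33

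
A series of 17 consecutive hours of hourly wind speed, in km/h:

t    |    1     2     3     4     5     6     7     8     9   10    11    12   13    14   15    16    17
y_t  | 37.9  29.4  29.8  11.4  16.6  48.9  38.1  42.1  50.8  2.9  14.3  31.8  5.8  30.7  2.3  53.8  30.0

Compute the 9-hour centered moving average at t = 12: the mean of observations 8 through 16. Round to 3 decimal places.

26.056

Sum of periods 8–16: 42.1 + 50.8 + 2.9 + 14.3 + 31.8 + 5.8 + 30.7 + 2.3 + 53.8 = 234.5
Divide by 9: 234.5 / 9 = 26.056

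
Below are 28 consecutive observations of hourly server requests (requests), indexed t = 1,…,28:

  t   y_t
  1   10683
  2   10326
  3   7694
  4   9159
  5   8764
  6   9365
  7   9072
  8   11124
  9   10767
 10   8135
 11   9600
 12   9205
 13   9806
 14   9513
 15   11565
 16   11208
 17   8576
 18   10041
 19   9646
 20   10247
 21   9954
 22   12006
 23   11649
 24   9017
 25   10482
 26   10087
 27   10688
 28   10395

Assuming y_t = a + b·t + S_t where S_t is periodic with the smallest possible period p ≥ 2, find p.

7

First differences y_{t+1} − y_t: -357, -2632, 1465, -395, 601, -293, 2052, -357, -2632, 1465, -395, 601, -293, 2052, -357, -2632, …
The difference pattern repeats every 7 terms and not for any smaller step, so p = 7.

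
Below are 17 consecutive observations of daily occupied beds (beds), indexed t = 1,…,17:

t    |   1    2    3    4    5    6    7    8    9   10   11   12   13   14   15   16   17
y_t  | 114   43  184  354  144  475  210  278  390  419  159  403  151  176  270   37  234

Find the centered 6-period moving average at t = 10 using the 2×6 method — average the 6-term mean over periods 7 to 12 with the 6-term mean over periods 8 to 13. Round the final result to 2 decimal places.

Sum over 7–12: 210 + 278 + 390 + 419 + 159 + 403 = 1859
Sum over 8–13: 278 + 390 + 419 + 159 + 403 + 151 = 1800
CMA at t=10 = (1859 + 1800) / (2·6) = 3659 / 12 = 304.92

304.92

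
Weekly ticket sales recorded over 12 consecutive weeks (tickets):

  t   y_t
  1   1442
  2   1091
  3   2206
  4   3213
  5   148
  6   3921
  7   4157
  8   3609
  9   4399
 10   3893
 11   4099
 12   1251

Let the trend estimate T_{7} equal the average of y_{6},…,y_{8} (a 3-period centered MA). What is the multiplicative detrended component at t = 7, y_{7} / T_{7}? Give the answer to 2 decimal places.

1.07

Trend T_7 = (3921 + 4157 + 3609) / 3 = 11687/3 = 3895.6667
Ratio to trend: 4157 / 3895.6667 = 1.07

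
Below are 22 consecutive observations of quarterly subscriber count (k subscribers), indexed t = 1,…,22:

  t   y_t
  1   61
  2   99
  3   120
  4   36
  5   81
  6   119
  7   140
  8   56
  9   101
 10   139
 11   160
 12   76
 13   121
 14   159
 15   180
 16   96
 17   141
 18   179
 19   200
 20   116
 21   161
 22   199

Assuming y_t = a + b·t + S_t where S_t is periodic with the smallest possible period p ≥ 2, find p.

4

First differences y_{t+1} − y_t: 38, 21, -84, 45, 38, 21, -84, 45, 38, 21, …
The difference pattern repeats every 4 terms and not for any smaller step, so p = 4.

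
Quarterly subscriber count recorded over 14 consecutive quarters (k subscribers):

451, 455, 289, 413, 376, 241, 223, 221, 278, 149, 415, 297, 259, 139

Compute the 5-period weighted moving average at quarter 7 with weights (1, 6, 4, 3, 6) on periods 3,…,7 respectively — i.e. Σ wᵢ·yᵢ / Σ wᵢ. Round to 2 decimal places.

Weighted sum: 1·289 + 6·413 + 4·376 + 3·241 + 6·223 = 289 + 2478 + 1504 + 723 + 1338 = 6332
Weight total: 1 + 6 + 4 + 3 + 6 = 20
WMA = 6332 / 20 = 316.60

316.60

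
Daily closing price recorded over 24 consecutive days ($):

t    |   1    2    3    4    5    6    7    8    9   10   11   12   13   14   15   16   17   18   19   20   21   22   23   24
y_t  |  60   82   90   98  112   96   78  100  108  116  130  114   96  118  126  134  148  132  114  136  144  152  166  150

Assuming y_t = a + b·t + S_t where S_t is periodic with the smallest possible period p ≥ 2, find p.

6

First differences y_{t+1} − y_t: 22, 8, 8, 14, -16, -18, 22, 8, 8, 14, -16, -18, 22, 8, …
The difference pattern repeats every 6 terms and not for any smaller step, so p = 6.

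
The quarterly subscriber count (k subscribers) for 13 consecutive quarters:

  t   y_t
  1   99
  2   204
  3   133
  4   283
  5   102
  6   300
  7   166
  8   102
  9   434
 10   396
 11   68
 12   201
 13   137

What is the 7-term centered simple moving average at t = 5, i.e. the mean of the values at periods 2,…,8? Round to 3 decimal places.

Sum of periods 2–8: 204 + 133 + 283 + 102 + 300 + 166 + 102 = 1290
Divide by 7: 1290 / 7 = 184.286

184.286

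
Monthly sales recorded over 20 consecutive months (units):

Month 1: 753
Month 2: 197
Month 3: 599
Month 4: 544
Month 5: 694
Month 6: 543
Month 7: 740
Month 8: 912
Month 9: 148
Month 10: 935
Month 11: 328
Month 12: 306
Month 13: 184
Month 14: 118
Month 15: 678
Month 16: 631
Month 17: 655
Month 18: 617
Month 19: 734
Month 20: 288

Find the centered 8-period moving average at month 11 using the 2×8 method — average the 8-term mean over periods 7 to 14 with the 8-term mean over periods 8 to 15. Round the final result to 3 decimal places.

Sum over 7–14: 740 + 912 + 148 + 935 + 328 + 306 + 184 + 118 = 3671
Sum over 8–15: 912 + 148 + 935 + 328 + 306 + 184 + 118 + 678 = 3609
CMA at t=11 = (3671 + 3609) / (2·8) = 7280 / 16 = 455.000

455.000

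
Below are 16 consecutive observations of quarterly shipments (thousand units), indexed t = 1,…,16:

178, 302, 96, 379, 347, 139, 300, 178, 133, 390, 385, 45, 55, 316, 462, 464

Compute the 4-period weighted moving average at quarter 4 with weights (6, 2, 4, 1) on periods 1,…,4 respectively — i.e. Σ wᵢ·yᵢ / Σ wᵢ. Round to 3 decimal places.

187.308

Weighted sum: 6·178 + 2·302 + 4·96 + 1·379 = 1068 + 604 + 384 + 379 = 2435
Weight total: 6 + 2 + 4 + 1 = 13
WMA = 2435 / 13 = 187.308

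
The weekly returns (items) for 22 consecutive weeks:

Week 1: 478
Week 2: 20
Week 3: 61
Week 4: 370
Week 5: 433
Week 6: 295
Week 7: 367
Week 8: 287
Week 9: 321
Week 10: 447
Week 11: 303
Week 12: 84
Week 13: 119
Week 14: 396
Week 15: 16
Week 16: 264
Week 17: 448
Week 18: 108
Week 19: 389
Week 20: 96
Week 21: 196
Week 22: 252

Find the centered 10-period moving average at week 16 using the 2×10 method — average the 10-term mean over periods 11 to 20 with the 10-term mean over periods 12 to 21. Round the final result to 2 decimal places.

Sum over 11–20: 303 + 84 + 119 + 396 + 16 + 264 + 448 + 108 + 389 + 96 = 2223
Sum over 12–21: 84 + 119 + 396 + 16 + 264 + 448 + 108 + 389 + 96 + 196 = 2116
CMA at t=16 = (2223 + 2116) / (2·10) = 4339 / 20 = 216.95

216.95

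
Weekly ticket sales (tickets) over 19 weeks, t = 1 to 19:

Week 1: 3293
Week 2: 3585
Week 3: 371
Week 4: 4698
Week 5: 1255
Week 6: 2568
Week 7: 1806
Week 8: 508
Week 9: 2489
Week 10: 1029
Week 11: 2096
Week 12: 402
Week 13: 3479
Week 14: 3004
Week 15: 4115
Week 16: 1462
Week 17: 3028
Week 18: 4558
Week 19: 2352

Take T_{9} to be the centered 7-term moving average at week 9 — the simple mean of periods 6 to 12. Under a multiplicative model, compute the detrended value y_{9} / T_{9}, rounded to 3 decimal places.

Trend T_9 = (2568 + 1806 + 508 + 2489 + 1029 + 2096 + 402) / 7 = 10898/7 = 1556.85714
Ratio to trend: 2489 / 1556.85714 = 1.599

1.599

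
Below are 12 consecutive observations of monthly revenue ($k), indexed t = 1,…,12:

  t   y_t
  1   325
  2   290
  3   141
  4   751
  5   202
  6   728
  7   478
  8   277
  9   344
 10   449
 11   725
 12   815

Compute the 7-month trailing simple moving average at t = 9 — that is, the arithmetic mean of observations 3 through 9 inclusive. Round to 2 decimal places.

Sum of periods 3–9: 141 + 751 + 202 + 728 + 478 + 277 + 344 = 2921
Divide by 7: 2921 / 7 = 417.29

417.29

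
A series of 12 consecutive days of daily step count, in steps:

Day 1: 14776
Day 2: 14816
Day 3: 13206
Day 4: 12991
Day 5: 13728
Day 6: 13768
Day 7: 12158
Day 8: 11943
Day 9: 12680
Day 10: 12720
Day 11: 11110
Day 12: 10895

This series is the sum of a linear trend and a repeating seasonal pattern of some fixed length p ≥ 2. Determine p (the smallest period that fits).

4

First differences y_{t+1} − y_t: 40, -1610, -215, 737, 40, -1610, -215, 737, 40, -1610, …
The difference pattern repeats every 4 terms and not for any smaller step, so p = 4.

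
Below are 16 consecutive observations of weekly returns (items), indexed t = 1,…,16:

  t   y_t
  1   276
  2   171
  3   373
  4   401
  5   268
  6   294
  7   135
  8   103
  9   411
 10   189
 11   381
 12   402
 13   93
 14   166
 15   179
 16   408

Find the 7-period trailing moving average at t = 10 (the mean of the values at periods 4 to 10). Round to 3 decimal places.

Sum of periods 4–10: 401 + 268 + 294 + 135 + 103 + 411 + 189 = 1801
Divide by 7: 1801 / 7 = 257.286

257.286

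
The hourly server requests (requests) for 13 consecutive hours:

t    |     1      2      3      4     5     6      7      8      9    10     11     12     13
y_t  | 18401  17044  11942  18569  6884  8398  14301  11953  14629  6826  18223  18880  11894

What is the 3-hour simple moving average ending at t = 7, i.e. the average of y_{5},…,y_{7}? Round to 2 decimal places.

Sum of periods 5–7: 6884 + 8398 + 14301 = 29583
Divide by 3: 29583 / 3 = 9861.00

9861.00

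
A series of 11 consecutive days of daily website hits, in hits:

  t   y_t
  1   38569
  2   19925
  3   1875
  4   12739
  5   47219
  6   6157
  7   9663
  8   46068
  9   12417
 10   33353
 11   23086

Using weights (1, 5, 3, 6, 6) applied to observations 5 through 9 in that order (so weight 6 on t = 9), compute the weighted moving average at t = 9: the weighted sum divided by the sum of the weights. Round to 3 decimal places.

Weighted sum: 1·47219 + 5·6157 + 3·9663 + 6·46068 + 6·12417 = 47219 + 30785 + 28989 + 276408 + 74502 = 457903
Weight total: 1 + 5 + 3 + 6 + 6 = 21
WMA = 457903 / 21 = 21804.905

21804.905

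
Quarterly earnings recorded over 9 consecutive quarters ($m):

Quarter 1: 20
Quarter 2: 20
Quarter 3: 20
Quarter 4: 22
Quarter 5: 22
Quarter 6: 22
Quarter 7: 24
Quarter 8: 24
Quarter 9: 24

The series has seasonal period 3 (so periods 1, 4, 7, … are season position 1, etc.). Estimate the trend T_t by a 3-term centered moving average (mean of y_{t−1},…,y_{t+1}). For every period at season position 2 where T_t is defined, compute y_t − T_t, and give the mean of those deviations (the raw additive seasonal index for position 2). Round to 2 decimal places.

0.00

Season position 2 occurs at t = 2, 5, 8 (where T_t is defined).
t=2: T_2 = 20.0000; y_2 − T_2 = 20 − 20.0000 = 0.0000
t=5: T_5 = 22.0000; y_5 − T_5 = 22 − 22.0000 = 0.0000
t=8: T_8 = 24.0000; y_8 − T_8 = 24 − 24.0000 = 0.0000
Mean deviation: (0.0000 + 0.0000 + 0.0000) / 3 = 0.00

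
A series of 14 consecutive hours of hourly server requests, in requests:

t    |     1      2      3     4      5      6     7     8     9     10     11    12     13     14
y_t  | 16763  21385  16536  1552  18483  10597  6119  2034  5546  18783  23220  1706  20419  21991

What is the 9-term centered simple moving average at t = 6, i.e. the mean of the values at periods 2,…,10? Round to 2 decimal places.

11226.11

Sum of periods 2–10: 21385 + 16536 + 1552 + 18483 + 10597 + 6119 + 2034 + 5546 + 18783 = 101035
Divide by 9: 101035 / 9 = 11226.11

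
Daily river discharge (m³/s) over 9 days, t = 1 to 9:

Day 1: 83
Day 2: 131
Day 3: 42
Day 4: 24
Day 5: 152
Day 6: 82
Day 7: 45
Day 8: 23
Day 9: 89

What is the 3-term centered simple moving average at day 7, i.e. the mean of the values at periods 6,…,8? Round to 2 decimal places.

50.00

Sum of periods 6–8: 82 + 45 + 23 = 150
Divide by 3: 150 / 3 = 50.00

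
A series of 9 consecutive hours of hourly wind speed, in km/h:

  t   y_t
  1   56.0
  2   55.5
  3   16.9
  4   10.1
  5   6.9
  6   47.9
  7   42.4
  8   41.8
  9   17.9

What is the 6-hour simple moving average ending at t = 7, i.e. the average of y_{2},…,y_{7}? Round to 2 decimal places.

Sum of periods 2–7: 55.5 + 16.9 + 10.1 + 6.9 + 47.9 + 42.4 = 179.7
Divide by 6: 179.7 / 6 = 29.95

29.95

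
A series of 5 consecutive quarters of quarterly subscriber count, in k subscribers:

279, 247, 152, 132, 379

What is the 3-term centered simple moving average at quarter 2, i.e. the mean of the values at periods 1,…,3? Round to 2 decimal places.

Sum of periods 1–3: 279 + 247 + 152 = 678
Divide by 3: 678 / 3 = 226.00

226.00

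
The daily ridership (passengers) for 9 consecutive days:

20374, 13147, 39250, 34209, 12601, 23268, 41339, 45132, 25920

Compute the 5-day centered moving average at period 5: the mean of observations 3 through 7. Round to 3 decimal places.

Sum of periods 3–7: 39250 + 34209 + 12601 + 23268 + 41339 = 150667
Divide by 5: 150667 / 5 = 30133.400

30133.400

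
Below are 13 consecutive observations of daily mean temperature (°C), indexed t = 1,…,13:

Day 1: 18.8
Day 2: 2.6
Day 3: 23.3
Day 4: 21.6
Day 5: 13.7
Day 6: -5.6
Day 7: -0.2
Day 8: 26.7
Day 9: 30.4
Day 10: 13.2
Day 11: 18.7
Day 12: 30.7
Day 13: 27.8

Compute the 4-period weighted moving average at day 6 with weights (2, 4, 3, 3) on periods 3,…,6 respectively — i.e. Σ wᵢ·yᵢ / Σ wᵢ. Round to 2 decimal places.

Weighted sum: 2·23.3 + 4·21.6 + 3·13.7 + 3·-5.6 = 46.6 + 86.4 + 41.1 + -16.8 = 157.3
Weight total: 2 + 4 + 3 + 3 = 12
WMA = 157.3 / 12 = 13.11

13.11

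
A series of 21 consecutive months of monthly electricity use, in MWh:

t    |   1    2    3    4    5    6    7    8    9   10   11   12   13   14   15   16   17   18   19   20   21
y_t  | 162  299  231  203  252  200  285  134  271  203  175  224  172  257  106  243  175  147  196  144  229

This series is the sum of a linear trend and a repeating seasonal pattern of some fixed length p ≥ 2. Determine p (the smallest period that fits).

First differences y_{t+1} − y_t: 137, -68, -28, 49, -52, 85, -151, 137, -68, -28, 49, -52, 85, -151, 137, -68, …
The difference pattern repeats every 7 terms and not for any smaller step, so p = 7.

7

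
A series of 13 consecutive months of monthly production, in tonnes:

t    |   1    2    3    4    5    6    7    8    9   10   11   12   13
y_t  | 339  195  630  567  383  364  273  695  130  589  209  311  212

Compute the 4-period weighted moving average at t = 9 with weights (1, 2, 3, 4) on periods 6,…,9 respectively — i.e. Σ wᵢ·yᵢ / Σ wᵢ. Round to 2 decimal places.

351.50

Weighted sum: 1·364 + 2·273 + 3·695 + 4·130 = 364 + 546 + 2085 + 520 = 3515
Weight total: 1 + 2 + 3 + 4 = 10
WMA = 3515 / 10 = 351.50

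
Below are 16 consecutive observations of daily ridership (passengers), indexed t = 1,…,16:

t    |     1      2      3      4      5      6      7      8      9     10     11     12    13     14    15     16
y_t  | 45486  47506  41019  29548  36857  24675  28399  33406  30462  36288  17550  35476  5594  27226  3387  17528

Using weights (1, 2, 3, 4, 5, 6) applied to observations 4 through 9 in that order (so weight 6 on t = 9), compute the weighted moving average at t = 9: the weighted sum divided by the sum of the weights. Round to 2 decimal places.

30508.81

Weighted sum: 1·29548 + 2·36857 + 3·24675 + 4·28399 + 5·33406 + 6·30462 = 29548 + 73714 + 74025 + 113596 + 167030 + 182772 = 640685
Weight total: 1 + 2 + 3 + 4 + 5 + 6 = 21
WMA = 640685 / 21 = 30508.81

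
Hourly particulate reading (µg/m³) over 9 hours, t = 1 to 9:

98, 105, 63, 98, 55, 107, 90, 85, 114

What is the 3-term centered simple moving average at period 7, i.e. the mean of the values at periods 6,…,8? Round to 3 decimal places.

Sum of periods 6–8: 107 + 90 + 85 = 282
Divide by 3: 282 / 3 = 94.000

94.000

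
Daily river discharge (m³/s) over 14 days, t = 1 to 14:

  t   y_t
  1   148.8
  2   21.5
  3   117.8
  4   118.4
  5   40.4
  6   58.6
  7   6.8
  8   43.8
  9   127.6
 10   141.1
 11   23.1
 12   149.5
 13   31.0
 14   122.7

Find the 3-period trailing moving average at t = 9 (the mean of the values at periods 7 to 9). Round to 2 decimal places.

59.40

Sum of periods 7–9: 6.8 + 43.8 + 127.6 = 178.2
Divide by 3: 178.2 / 3 = 59.40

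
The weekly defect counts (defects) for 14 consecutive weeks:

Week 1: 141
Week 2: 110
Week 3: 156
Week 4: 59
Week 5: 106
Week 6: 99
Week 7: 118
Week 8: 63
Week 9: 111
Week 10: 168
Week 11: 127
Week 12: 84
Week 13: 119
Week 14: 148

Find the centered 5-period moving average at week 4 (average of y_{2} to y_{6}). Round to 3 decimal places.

Sum of periods 2–6: 110 + 156 + 59 + 106 + 99 = 530
Divide by 5: 530 / 5 = 106.000

106.000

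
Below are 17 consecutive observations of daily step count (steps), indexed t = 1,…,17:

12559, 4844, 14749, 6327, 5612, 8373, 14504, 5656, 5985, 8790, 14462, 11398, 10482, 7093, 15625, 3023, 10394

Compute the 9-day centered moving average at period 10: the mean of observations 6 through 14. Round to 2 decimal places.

Sum of periods 6–14: 8373 + 14504 + 5656 + 5985 + 8790 + 14462 + 11398 + 10482 + 7093 = 86743
Divide by 9: 86743 / 9 = 9638.11

9638.11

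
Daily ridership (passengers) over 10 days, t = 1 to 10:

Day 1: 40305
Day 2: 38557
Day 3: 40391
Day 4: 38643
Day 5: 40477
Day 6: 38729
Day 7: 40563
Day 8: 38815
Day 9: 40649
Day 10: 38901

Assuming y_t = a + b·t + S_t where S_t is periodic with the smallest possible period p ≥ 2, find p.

First differences y_{t+1} − y_t: -1748, 1834, -1748, 1834, -1748, 1834, …
The difference pattern repeats every 2 terms and not for any smaller step, so p = 2.

2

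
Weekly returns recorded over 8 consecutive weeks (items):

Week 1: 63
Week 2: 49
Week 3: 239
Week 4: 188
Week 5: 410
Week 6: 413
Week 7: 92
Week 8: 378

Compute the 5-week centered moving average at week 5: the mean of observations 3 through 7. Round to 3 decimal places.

268.400

Sum of periods 3–7: 239 + 188 + 410 + 413 + 92 = 1342
Divide by 5: 1342 / 5 = 268.400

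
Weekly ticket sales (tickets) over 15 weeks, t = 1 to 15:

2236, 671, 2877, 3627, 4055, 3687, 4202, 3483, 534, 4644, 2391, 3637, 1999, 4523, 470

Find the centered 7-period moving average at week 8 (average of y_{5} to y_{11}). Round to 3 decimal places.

Sum of periods 5–11: 4055 + 3687 + 4202 + 3483 + 534 + 4644 + 2391 = 22996
Divide by 7: 22996 / 7 = 3285.143

3285.143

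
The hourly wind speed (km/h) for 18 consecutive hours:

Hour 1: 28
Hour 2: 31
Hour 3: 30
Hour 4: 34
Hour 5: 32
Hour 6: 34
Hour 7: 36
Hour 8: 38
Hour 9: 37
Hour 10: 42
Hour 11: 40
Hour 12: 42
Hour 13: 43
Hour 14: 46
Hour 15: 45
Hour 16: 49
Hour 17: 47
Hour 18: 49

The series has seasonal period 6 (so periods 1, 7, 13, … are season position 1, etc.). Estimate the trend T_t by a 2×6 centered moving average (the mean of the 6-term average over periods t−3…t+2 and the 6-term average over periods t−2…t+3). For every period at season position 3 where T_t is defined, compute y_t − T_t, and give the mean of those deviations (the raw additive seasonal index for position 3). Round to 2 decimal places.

-1.21

Season position 3 occurs at t = 9, 15 (where T_t is defined).
t=9: T_9 = 38.5000; y_9 − T_9 = 37 − 38.5000 = -1.5000
t=15: T_15 = 45.9167; y_15 − T_15 = 45 − 45.9167 = -0.9167
Mean deviation: (-1.5000 + -0.9167) / 2 = -1.21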